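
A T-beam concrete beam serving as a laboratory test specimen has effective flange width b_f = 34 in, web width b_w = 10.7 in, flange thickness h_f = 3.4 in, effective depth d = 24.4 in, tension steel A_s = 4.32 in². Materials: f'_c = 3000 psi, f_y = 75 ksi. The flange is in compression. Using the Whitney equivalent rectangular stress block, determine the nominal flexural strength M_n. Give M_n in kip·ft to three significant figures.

Tension: T = A_s f_y = 4.32 × 75 = 324 kips.
Try a within the flange: a = T/(0.85 f'_c b_f) = 324/(0.85 × 3 × 34) = 3.737 in.
a = 3.737 > h_f = 3.4 in: the block extends into the web. Split into flange-overhang and web parts.
C_f = 0.85 f'_c (b_f − b_w) h_f = 0.85 × 3 × (34 − 10.7) × 3.4 = 202.0 kips.
Remaining web compression depth: a_w = (T − C_f)/(0.85 f'_c b_w) = (324 − 202.0)/(0.85 × 3 × 10.7) = 4.471 in.
M_n = C_f(d − h_f/2) + (T − C_f)(d − a_w/2) = 202.0 × (24.4 − 1.7) + 122 × (24.4 − 2.2355) = 4585.4 + 2704.1 = 7289.5 kip·in.
M_n = 7289.5/12 = 607.46 kip·ft.

M_n ≈ 607 kip·ft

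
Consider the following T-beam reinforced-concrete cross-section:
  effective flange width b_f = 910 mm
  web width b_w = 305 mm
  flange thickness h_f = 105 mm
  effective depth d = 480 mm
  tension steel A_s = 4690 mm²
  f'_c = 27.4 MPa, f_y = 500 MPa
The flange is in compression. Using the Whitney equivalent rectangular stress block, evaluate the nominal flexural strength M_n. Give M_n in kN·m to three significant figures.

Tension: T = A_s f_y = 4690 × 500 = 2345000 N.
Try a within the flange: a = T/(0.85 f'_c b_f) = 2345000/(0.85 × 27.4 × 910) = 110.65 mm.
a = 110.65 > h_f = 105 mm: the block extends into the web. Split into flange-overhang and web parts.
C_f = 0.85 f'_c (b_f − b_w) h_f = 0.85 × 27.4 × (910 − 305) × 105 = 1479497 N.
Remaining web compression depth: a_w = (T − C_f)/(0.85 f'_c b_w) = (2345000 − 1479497)/(0.85 × 27.4 × 305) = 121.84 mm.
M_n = C_f(d − h_f/2) + (T − C_f)(d − a_w/2) = 1479497 × (480 − 52.5) + 865503 × (480 − 60.92) = 632.48 + 362.71 = 995.19 × 10⁶ N·mm.
M_n = 995.19 kN·m.

M_n ≈ 995 kN·m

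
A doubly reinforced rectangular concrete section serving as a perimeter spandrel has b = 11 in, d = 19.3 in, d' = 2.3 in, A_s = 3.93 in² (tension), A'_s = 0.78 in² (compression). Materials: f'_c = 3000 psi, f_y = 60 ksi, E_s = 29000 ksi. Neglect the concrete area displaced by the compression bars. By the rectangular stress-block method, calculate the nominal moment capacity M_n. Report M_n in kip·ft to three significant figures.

M_n ≈ 317 kip·ft

Assume both steels yield.
a = (A_s − A'_s) f_y/(0.85 f'_c b) = (3.93 − 0.78) × 60/(0.85 × 3 × 11) = 6.738 in.
c = a/β₁ = 6.738/0.85 = 7.927 in; ε'_s = 0.003(c − d')/c = 0.0021 ≥ ε_y = 0.0021, so the compression steel yields.
M_n = (A_s − A'_s) f_y (d − a/2) + A'_s f_y (d − d') = 189 × (19.3 − 3.369) + 46.8 × (19.3 − 2.3) = 3011.0 + 795.6 = 3806.6 kip·in = 3806.6/12 = 317.22 kip·ft.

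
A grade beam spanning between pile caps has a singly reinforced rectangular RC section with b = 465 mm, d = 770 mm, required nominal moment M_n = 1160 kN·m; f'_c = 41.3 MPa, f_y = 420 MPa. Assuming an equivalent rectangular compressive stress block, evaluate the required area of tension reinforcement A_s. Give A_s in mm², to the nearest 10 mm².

With M_n = 0.85 f'_c a b (d − a/2), solve the quadratic for a:
a = d − √(d² − 2M_n/(0.85 f'_c b)) = 770 − √(770² − 2 × 1160×10⁶/(0.85 × 41.3 × 465)) = 98.60 mm.
A_s = 0.85 f'_c a b / f_y = 0.85 × 41.3 × 98.60 × 465 / 420 = 3832.2 mm².

A_s ≈ 3830 mm²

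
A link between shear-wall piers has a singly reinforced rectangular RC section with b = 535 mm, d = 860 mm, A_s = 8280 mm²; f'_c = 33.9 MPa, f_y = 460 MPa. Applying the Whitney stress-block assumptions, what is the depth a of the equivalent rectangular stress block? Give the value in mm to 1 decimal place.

T = A_s f_y = 8280 × 460 = 3808800 N = 3808.8 kN.
Setting C = 0.85 f'_c a b equal to T: a = 3808800/(0.85 × 33.9 × 535) = 247.1 mm.

a ≈ 247.1 mm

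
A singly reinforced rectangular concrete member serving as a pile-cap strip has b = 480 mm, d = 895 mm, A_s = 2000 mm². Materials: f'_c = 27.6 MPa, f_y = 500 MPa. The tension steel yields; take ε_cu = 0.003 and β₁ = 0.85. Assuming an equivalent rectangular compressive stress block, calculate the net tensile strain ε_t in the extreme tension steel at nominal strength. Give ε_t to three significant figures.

a = A_s f_y/(0.85 f'_c b) = 88.80 mm.
β₁ = 0.85, so c = a/β₁ = 88.80/0.85 = 104.47 mm.
From the linear strain diagram with ε_cu = 0.003: ε_t = 0.003 (d − c)/c = 0.003 × (895 − 104.47)/104.47 = 0.0227.
Since ε_t ≥ 0.005, the section is tension-controlled.

ε_t ≈ 0.0227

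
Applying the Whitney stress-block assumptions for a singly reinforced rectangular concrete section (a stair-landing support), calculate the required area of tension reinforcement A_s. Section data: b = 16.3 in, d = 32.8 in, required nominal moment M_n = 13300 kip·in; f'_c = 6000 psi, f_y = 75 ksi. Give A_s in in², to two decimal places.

A_s ≈ 5.88 in²

From M_n = 0.85 f'_c a b (d − a/2):
a = d − √(d² − 2M_n/(0.85 f'_c b)) = 32.8 − √(32.8² − 2 × 13300/(0.85 × 6 × 16.3)) = 5.307 in.
A_s = 0.85 f'_c a b / f_y = 0.85 × 6 × 5.307 × 16.3 / 75 = 5.882 in².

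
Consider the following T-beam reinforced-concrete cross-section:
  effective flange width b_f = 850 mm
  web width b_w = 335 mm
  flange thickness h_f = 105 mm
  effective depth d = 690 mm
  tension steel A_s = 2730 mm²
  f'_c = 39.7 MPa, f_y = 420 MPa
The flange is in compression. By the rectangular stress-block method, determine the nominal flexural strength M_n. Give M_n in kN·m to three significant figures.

M_n ≈ 768 kN·m

Tension: T = A_s f_y = 2730 × 420 = 1146600 N.
Try a within the flange: a = T/(0.85 f'_c b_f) = 1146600/(0.85 × 39.7 × 850) = 39.97 mm.
Since a = 39.97 ≤ h_f = 105 mm, the stress block lies entirely in the flange; analyse as a rectangular beam of width b_f.
M_n = T(d − a/2) = 1146600 × (690 − 19.985) = 768.24 × 10⁶ N·mm.
M_n = 768.24 kN·m.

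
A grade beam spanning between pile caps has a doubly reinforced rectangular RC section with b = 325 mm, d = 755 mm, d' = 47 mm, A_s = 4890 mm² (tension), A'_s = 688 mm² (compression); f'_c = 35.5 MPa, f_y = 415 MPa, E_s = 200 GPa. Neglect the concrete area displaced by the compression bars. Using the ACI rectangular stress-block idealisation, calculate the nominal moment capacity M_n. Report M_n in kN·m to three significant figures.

M_n ≈ 1360 kN·m

Assume both tension and compression steel yield.
Net tension couple steel: A_s − A'_s = 4202 mm².
a = (A_s − A'_s) f_y / (0.85 f'_c b) = 1743830/(0.85 × 35.5 × 325) = 177.82 mm.
c = a/β₁ = 177.82/0.796 = 223.39 mm; ε'_s = 0.003(c − d')/c = 0.0024 ≥ f_y/E_s = 0.0021, so compression steel does yield.
M_n = (A_s − A'_s) f_y (d − a/2) + A'_s f_y (d − d') = [1743830 × (755 − 88.91) + 285520 × (755 − 47)] × 10⁻⁶ = 1161.55 + 202.15 = 1363.70 kN·m.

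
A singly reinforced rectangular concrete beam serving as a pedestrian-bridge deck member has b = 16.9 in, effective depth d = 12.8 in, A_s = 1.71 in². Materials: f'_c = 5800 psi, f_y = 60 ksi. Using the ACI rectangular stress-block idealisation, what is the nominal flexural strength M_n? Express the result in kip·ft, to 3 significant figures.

T = A_s f_y = 1.71 × 60 = 102.6 kips.
a = T/(0.85 f'_c b) = 102.6/(0.85 × 5.8 × 16.9) = 1.231 in.
M_n = T(d − a/2) = 102.6 × (12.8 − 0.6155) = 1250.1 kip·in = 1250.1/12 = 104.18 kip·ft.

M_n ≈ 104 kip·ft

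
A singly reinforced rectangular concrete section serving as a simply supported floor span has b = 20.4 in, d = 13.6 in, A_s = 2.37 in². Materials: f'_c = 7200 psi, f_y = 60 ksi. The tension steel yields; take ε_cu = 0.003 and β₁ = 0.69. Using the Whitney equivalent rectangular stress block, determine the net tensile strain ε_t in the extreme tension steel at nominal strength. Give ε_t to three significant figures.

a = A_s f_y/(0.85 f'_c b) = 1.139 in.
β₁ = 0.69, so c = a/β₁ = 1.139/0.69 = 1.651 in.
From the linear strain diagram with ε_cu = 0.003: ε_t = 0.003 (d − c)/c = 0.003 × (13.6 − 1.651)/1.651 = 0.0217.
Since ε_t ≥ 0.005, the section is tension-controlled.

ε_t ≈ 0.0217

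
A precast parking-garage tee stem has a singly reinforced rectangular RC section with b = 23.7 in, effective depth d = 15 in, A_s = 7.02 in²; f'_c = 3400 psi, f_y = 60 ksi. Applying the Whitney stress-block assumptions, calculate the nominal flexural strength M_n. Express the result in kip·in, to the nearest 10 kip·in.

M_n ≈ 5020 kip·in

T = A_s f_y = 7.02 × 60 = 421.2 kips.
a = T/(0.85 f'_c b) = 421.2/(0.85 × 3.4 × 23.7) = 6.150 in.
M_n = T(d − a/2) = 421.2 × (15 − 3.075) = 5022.8 kip·in.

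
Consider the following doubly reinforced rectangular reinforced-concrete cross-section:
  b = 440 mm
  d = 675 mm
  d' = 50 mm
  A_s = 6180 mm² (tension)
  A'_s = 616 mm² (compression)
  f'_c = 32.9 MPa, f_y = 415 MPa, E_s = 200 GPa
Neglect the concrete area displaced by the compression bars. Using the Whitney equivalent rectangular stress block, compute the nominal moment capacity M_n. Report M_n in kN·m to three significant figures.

Assume both tension and compression steel yield.
Net tension couple steel: A_s − A'_s = 5564 mm².
a = (A_s − A'_s) f_y / (0.85 f'_c b) = 2309060/(0.85 × 32.9 × 440) = 187.66 mm.
c = a/β₁ = 187.66/0.815 = 230.26 mm; ε'_s = 0.003(c − d')/c = 0.0023 ≥ f_y/E_s = 0.0021, so compression steel does yield.
M_n = (A_s − A'_s) f_y (d − a/2) + A'_s f_y (d − d') = [2309060 × (675 − 93.83) + 255640 × (675 − 50)] × 10⁻⁶ = 1341.96 + 159.78 = 1501.74 kN·m.

M_n ≈ 1500 kN·m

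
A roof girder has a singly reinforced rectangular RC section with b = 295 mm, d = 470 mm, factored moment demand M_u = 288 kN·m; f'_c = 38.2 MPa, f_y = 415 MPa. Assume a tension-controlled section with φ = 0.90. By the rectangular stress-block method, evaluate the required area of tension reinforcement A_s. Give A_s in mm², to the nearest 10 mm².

M_n = M_u/φ = 288/0.90 = 320 kN·m.
With M_n = 0.85 f'_c a b (d − a/2), solve the quadratic for a:
a = d − √(d² − 2M_n/(0.85 f'_c b)) = 470 − √(470² − 2 × 320×10⁶/(0.85 × 38.2 × 295)) = 77.46 mm.
A_s = 0.85 f'_c a b / f_y = 0.85 × 38.2 × 77.46 × 295 / 415 = 1787.9 mm².

A_s ≈ 1790 mm²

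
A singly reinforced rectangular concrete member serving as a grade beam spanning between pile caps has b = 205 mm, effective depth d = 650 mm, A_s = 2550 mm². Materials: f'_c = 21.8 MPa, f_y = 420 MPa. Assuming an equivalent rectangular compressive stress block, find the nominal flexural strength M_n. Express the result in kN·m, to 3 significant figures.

T = A_s f_y = 2550 × 420 = 1071000 N = 1071 kN.
From C = T: a = T/(0.85 f'_c b) = 1071000/(0.85 × 21.8 × 205) = 281.94 mm.
M_n = T(d − a/2) = 1071 kN × (650 − 140.97) mm = 545.17 kN·m.

M_n ≈ 545 kN·m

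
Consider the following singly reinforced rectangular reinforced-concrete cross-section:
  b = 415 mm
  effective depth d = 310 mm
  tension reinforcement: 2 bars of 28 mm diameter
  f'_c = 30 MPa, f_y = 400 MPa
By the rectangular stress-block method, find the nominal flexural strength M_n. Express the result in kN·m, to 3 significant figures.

A_s = 2 × 616 = 1232 mm².
T = A_s f_y = 1232 × 400 = 492800 N = 492.8 kN.
From C = T: a = T/(0.85 f'_c b) = 492800/(0.85 × 30 × 415) = 46.57 mm.
M_n = T(d − a/2) = 492.8 kN × (310 − 23.285) mm = 141.29 kN·m.

M_n ≈ 141 kN·m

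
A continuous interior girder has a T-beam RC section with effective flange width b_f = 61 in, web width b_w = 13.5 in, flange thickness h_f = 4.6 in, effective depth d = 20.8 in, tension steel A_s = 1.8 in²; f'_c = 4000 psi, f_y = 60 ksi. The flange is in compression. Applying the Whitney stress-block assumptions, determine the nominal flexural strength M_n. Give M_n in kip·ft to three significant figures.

M_n ≈ 185 kip·ft

Tension: T = A_s f_y = 1.8 × 60 = 108 kips.
Try a within the flange: a = T/(0.85 f'_c b_f) = 108/(0.85 × 4 × 61) = 0.521 in.
Since a = 0.521 ≤ h_f = 4.6 in, the stress block lies entirely in the flange; analyse as a rectangular beam of width b_f.
M_n = T(d − a/2) = 108 × (20.8 − 0.2605) = 2218.3 kip·in.
M_n = 2218.3/12 = 184.86 kip·ft.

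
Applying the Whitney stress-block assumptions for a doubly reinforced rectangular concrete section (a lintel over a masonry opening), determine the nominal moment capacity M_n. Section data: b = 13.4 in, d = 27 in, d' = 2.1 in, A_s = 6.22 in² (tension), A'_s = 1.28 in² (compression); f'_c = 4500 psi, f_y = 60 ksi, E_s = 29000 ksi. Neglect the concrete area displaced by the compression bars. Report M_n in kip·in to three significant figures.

M_n ≈ 9060 kip·in

Assume both steels yield.
a = (A_s − A'_s) f_y/(0.85 f'_c b) = (6.22 − 1.28) × 60/(0.85 × 4.5 × 13.4) = 5.783 in.
c = a/β₁ = 5.783/0.825 = 7.010 in; ε'_s = 0.003(c − d')/c = 0.0021 ≥ ε_y = 0.0021, so the compression steel yields.
M_n = (A_s − A'_s) f_y (d − a/2) + A'_s f_y (d − d') = 296.4 × (27 − 2.8915) + 76.8 × (27 − 2.1) = 7145.8 + 1912.3 = 9058.1 kip·in.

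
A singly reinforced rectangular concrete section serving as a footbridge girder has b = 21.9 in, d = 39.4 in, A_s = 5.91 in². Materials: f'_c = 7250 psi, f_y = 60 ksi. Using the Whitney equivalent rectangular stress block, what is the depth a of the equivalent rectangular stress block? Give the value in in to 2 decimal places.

T = A_s f_y = 5.91 × 60 = 354.6 kips.
a = T/(0.85 f'_c b) = 354.6/(0.85 × 7.25 × 21.9) = 2.63 in.

a ≈ 2.63 in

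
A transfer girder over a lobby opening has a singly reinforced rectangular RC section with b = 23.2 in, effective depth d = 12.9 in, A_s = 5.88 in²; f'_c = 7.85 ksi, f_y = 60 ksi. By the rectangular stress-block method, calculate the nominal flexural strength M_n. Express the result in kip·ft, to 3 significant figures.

M_n ≈ 346 kip·ft

T = A_s f_y = 5.88 × 60 = 352.8 kips.
a = T/(0.85 f'_c b) = 352.8/(0.85 × 7.85 × 23.2) = 2.279 in.
M_n = T(d − a/2) = 352.8 × (12.9 − 1.1395) = 4149.1 kip·in = 4149.1/12 = 345.76 kip·ft.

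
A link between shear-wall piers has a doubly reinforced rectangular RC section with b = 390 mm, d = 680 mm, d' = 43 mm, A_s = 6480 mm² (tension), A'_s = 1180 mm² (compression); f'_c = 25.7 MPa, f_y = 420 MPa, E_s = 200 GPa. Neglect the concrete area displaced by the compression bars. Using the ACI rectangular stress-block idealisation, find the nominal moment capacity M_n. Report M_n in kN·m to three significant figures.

M_n ≈ 1540 kN·m

Assume both tension and compression steel yield.
Net tension couple steel: A_s − A'_s = 5300 mm².
a = (A_s − A'_s) f_y / (0.85 f'_c b) = 2226000/(0.85 × 25.7 × 390) = 261.28 mm.
c = a/β₁ = 261.28/0.85 = 307.39 mm; ε'_s = 0.003(c − d')/c = 0.0026 ≥ f_y/E_s = 0.0021, so compression steel does yield.
M_n = (A_s − A'_s) f_y (d − a/2) + A'_s f_y (d − d') = [2226000 × (680 − 130.64) + 495600 × (680 − 43)] × 10⁻⁶ = 1222.88 + 315.70 = 1538.58 kN·m.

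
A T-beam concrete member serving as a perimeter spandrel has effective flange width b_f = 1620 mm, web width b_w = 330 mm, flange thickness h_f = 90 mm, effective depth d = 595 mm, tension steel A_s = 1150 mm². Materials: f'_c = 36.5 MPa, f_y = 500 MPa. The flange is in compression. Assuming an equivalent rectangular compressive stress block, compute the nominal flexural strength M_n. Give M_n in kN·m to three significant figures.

M_n ≈ 339 kN·m

Tension: T = A_s f_y = 1150 × 500 = 575000 N.
Try a within the flange: a = T/(0.85 f'_c b_f) = 575000/(0.85 × 36.5 × 1620) = 11.44 mm.
Since a = 11.44 ≤ h_f = 90 mm, the stress block lies entirely in the flange; analyse as a rectangular beam of width b_f.
M_n = T(d − a/2) = 575000 × (595 − 5.72) = 338.84 × 10⁶ N·mm.
M_n = 338.84 kN·m.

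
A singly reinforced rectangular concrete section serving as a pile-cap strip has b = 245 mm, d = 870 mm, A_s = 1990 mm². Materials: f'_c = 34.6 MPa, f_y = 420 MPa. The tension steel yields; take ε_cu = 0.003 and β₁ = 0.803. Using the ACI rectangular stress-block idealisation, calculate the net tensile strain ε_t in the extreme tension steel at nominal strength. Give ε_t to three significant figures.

ε_t ≈ 0.0151

a = A_s f_y/(0.85 f'_c b) = 116.00 mm.
β₁ = 0.803, so c = a/β₁ = 116.00/0.803 = 144.46 mm.
From the linear strain diagram with ε_cu = 0.003: ε_t = 0.003 (d − c)/c = 0.003 × (870 − 144.46)/144.46 = 0.0151.
Since ε_t ≥ 0.005, the section is tension-controlled.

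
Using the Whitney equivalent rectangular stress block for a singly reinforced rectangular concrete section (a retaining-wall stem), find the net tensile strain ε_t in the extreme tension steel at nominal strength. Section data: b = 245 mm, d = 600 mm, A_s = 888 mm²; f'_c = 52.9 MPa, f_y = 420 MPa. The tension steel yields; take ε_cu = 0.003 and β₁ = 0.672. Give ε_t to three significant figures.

a = A_s f_y/(0.85 f'_c b) = 33.85 mm.
β₁ = 0.672, so c = a/β₁ = 33.85/0.672 = 50.37 mm.
From the linear strain diagram with ε_cu = 0.003: ε_t = 0.003 (d − c)/c = 0.003 × (600 − 50.37)/50.37 = 0.0327.
Since ε_t ≥ 0.005, the section is tension-controlled.

ε_t ≈ 0.0327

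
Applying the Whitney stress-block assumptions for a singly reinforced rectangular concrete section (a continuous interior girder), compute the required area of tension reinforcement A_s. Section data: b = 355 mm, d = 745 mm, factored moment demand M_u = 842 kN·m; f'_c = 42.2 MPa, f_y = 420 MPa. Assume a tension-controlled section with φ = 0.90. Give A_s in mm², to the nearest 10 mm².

M_n = M_u/φ = 842/0.90 = 935.556 kN·m.
With M_n = 0.85 f'_c a b (d − a/2), solve the quadratic for a:
a = d − √(d² − 2M_n/(0.85 f'_c b)) = 745 − √(745² − 2 × 935.556×10⁶/(0.85 × 42.2 × 355)) = 106.18 mm.
A_s = 0.85 f'_c a b / f_y = 0.85 × 42.2 × 106.18 × 355 / 420 = 3219.2 mm².

A_s ≈ 3220 mm²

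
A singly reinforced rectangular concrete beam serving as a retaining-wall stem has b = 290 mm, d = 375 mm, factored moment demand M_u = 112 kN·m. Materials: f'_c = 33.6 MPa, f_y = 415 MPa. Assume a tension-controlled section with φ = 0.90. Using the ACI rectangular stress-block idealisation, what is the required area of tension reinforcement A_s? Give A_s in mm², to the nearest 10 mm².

A_s ≈ 850 mm²

M_n = M_u/φ = 112/0.90 = 124.444 kN·m.
With M_n = 0.85 f'_c a b (d − a/2), solve the quadratic for a:
a = d − √(d² − 2M_n/(0.85 f'_c b)) = 375 − √(375² − 2 × 124.444×10⁶/(0.85 × 33.6 × 290)) = 42.47 mm.
A_s = 0.85 f'_c a b / f_y = 0.85 × 33.6 × 42.47 × 290 / 415 = 847.6 mm².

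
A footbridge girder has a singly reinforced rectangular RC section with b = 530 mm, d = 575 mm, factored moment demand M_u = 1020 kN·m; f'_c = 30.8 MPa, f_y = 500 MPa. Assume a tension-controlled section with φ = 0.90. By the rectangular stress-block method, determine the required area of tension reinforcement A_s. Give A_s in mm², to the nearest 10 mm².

A_s ≈ 4610 mm²

M_n = M_u/φ = 1020/0.90 = 1133.33 kN·m.
With M_n = 0.85 f'_c a b (d − a/2), solve the quadratic for a:
a = d − √(d² − 2M_n/(0.85 f'_c b)) = 575 − √(575² − 2 × 1133.33×10⁶/(0.85 × 30.8 × 530)) = 166.02 mm.
A_s = 0.85 f'_c a b / f_y = 0.85 × 30.8 × 166.02 × 530 / 500 = 4607.2 mm².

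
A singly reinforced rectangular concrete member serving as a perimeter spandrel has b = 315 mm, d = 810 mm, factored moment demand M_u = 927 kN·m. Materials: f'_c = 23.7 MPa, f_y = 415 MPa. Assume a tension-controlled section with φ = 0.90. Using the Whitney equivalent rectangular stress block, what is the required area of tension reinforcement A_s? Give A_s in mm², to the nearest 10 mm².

M_n = M_u/φ = 927/0.90 = 1030 kN·m.
With M_n = 0.85 f'_c a b (d − a/2), solve the quadratic for a:
a = d − √(d² − 2M_n/(0.85 f'_c b)) = 810 − √(810² − 2 × 1030×10⁶/(0.85 × 23.7 × 315)) = 234.27 mm.
A_s = 0.85 f'_c a b / f_y = 0.85 × 23.7 × 234.27 × 315 / 415 = 3582.2 mm².

A_s ≈ 3580 mm²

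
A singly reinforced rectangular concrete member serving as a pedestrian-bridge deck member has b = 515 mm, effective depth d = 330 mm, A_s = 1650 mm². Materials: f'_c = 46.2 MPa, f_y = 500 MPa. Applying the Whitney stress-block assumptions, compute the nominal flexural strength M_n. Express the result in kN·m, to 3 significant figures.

M_n ≈ 255 kN·m

T = A_s f_y = 1650 × 500 = 825000 N = 825 kN.
From C = T: a = T/(0.85 f'_c b) = 825000/(0.85 × 46.2 × 515) = 40.79 mm.
M_n = T(d − a/2) = 825 kN × (330 − 20.395) mm = 255.42 kN·m.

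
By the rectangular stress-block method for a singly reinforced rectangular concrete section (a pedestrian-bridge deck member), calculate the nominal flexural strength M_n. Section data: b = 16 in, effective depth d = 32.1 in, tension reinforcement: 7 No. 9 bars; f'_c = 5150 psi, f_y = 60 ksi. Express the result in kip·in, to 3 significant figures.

M_n ≈ 12200 kip·in

A_s = 7 × 1 = 7 in².
T = A_s f_y = 7 × 60 = 420 kips.
a = T/(0.85 f'_c b) = 420/(0.85 × 5.15 × 16) = 5.997 in.
M_n = T(d − a/2) = 420 × (32.1 − 2.9985) = 12222.6 kip·in.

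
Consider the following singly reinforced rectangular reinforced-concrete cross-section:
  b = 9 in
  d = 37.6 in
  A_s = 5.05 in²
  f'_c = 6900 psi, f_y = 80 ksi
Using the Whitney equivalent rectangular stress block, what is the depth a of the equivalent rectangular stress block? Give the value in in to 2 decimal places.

a ≈ 7.65 in

T = A_s f_y = 5.05 × 80 = 404 kips.
a = T/(0.85 f'_c b) = 404/(0.85 × 6.9 × 9) = 7.65 in.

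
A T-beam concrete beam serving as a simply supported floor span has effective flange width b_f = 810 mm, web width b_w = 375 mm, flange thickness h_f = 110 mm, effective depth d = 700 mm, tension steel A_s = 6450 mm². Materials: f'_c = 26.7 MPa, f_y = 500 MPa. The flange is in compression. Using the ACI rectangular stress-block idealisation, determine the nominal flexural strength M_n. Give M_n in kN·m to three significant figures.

Tension: T = A_s f_y = 6450 × 500 = 3225000 N.
Try a within the flange: a = T/(0.85 f'_c b_f) = 3225000/(0.85 × 26.7 × 810) = 175.43 mm.
a = 175.43 > h_f = 110 mm: the block extends into the web. Split into flange-overhang and web parts.
C_f = 0.85 f'_c (b_f − b_w) h_f = 0.85 × 26.7 × (810 − 375) × 110 = 1085956 N.
Remaining web compression depth: a_w = (T − C_f)/(0.85 f'_c b_w) = (3225000 − 1085956)/(0.85 × 26.7 × 375) = 251.34 mm.
M_n = C_f(d − h_f/2) + (T − C_f)(d − a_w/2) = 1085956 × (700 − 55) + 2139044 × (700 − 125.67) = 700.44 + 1228.52 = 1928.96 × 10⁶ N·mm.
M_n = 1928.96 kN·m.

M_n ≈ 1930 kN·m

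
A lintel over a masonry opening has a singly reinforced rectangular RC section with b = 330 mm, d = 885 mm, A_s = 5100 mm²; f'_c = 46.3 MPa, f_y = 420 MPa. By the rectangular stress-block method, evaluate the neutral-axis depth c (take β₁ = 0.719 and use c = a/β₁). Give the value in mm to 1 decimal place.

c ≈ 229.4 mm

T = A_s f_y = 5100 × 420 = 2142000 N = 2142 kN.
Setting C = 0.85 f'_c a b equal to T: a = 2142000/(0.85 × 46.3 × 330) = 164.932 mm.
With β₁ = 0.719, c = a/β₁ = 164.932/0.719 = 229.4 mm.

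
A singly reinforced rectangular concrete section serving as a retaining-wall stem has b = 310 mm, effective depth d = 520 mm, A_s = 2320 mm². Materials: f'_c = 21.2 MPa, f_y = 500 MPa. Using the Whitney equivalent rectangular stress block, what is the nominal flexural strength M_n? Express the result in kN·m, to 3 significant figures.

M_n ≈ 483 kN·m

T = A_s f_y = 2320 × 500 = 1160000 N = 1160 kN.
From C = T: a = T/(0.85 f'_c b) = 1160000/(0.85 × 21.2 × 310) = 207.65 mm.
M_n = T(d − a/2) = 1160 kN × (520 − 103.825) mm = 482.76 kN·m.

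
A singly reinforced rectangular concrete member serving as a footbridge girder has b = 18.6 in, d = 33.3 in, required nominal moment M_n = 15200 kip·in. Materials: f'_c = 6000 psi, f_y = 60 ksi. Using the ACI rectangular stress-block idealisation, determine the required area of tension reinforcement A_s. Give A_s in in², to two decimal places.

A_s ≈ 8.25 in²

From M_n = 0.85 f'_c a b (d − a/2):
a = d − √(d² − 2M_n/(0.85 f'_c b)) = 33.3 − √(33.3² − 2 × 15200/(0.85 × 6 × 18.6)) = 5.221 in.
A_s = 0.85 f'_c a b / f_y = 0.85 × 6 × 5.221 × 18.6 / 60 = 8.254 in².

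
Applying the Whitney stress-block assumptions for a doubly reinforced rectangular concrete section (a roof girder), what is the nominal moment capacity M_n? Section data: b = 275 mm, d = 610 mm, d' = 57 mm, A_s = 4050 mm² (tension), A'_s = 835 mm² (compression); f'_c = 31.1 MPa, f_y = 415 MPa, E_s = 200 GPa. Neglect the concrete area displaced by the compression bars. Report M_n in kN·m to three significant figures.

M_n ≈ 883 kN·m

Assume both tension and compression steel yield.
Net tension couple steel: A_s − A'_s = 3215 mm².
a = (A_s − A'_s) f_y / (0.85 f'_c b) = 1334225/(0.85 × 31.1 × 275) = 183.53 mm.
c = a/β₁ = 183.53/0.828 = 221.65 mm; ε'_s = 0.003(c − d')/c = 0.0022 ≥ f_y/E_s = 0.0021, so compression steel does yield.
M_n = (A_s − A'_s) f_y (d − a/2) + A'_s f_y (d − d') = [1334225 × (610 − 91.765) + 346525 × (610 − 57)] × 10⁻⁶ = 691.44 + 191.63 = 883.07 kN·m.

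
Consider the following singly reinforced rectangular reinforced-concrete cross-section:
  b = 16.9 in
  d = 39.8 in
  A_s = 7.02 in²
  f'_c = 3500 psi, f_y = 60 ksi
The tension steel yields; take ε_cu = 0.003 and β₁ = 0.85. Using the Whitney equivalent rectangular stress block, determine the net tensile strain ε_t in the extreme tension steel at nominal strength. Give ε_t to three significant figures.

a = A_s f_y/(0.85 f'_c b) = 8.378 in.
β₁ = 0.85, so c = a/β₁ = 8.378/0.85 = 9.856 in.
From the linear strain diagram with ε_cu = 0.003: ε_t = 0.003 (d − c)/c = 0.003 × (39.8 − 9.856)/9.856 = 0.00911.
Since ε_t ≥ 0.005, the section is tension-controlled.

ε_t ≈ 0.00911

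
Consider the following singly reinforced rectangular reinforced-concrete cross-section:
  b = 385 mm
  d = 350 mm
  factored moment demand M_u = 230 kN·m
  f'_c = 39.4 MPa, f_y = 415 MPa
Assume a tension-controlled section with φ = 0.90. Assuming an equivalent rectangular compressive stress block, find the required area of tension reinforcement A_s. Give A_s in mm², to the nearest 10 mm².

A_s ≈ 1930 mm²

M_n = M_u/φ = 230/0.90 = 255.556 kN·m.
With M_n = 0.85 f'_c a b (d − a/2), solve the quadratic for a:
a = d − √(d² − 2M_n/(0.85 f'_c b)) = 350 − √(350² − 2 × 255.556×10⁶/(0.85 × 39.4 × 385)) = 62.15 mm.
A_s = 0.85 f'_c a b / f_y = 0.85 × 39.4 × 62.15 × 385 / 415 = 1930.9 mm².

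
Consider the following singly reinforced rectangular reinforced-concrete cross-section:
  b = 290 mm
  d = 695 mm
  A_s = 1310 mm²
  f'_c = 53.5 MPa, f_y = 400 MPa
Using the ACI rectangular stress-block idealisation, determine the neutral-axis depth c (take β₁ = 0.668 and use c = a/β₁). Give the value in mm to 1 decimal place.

c ≈ 59.5 mm

T = A_s f_y = 1310 × 400 = 524000 N = 524 kN.
Setting C = 0.85 f'_c a b equal to T: a = 524000/(0.85 × 53.5 × 290) = 39.734 mm.
With β₁ = 0.668, c = a/β₁ = 39.734/0.668 = 59.5 mm.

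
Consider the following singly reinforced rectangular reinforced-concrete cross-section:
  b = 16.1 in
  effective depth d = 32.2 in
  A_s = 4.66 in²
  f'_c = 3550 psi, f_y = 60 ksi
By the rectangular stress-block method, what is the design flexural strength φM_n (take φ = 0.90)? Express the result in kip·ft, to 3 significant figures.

φM_n ≈ 615 kip·ft

T = A_s f_y = 4.66 × 60 = 279.6 kips.
a = T/(0.85 f'_c b) = 279.6/(0.85 × 3.55 × 16.1) = 5.755 in.
M_n = T(d − a/2) = 279.6 × (32.2 − 2.8775) = 8198.6 kip·in = 8198.6/12 = 683.22 kip·ft.
φM_n = 0.90 × 683.22 = 614.90 kip·ft.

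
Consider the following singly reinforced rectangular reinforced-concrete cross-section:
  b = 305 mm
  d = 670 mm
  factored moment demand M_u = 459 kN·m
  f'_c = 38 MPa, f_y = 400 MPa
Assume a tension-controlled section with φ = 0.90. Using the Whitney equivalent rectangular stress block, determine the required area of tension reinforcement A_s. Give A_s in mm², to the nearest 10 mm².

A_s ≈ 2030 mm²

M_n = M_u/φ = 459/0.90 = 510 kN·m.
With M_n = 0.85 f'_c a b (d − a/2), solve the quadratic for a:
a = d − √(d² − 2M_n/(0.85 f'_c b)) = 670 − √(670² − 2 × 510×10⁶/(0.85 × 38 × 305)) = 82.32 mm.
A_s = 0.85 f'_c a b / f_y = 0.85 × 38 × 82.32 × 305 / 400 = 2027.4 mm².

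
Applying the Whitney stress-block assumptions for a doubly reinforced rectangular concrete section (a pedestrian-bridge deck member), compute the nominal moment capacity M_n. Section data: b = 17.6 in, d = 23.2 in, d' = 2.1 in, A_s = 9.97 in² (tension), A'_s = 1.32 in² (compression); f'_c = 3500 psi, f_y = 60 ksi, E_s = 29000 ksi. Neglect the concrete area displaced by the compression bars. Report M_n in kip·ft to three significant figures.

Assume both steels yield.
a = (A_s − A'_s) f_y/(0.85 f'_c b) = (9.97 − 1.32) × 60/(0.85 × 3.5 × 17.6) = 9.912 in.
c = a/β₁ = 9.912/0.85 = 11.661 in; ε'_s = 0.003(c − d')/c = 0.0025 ≥ ε_y = 0.0021, so the compression steel yields.
M_n = (A_s − A'_s) f_y (d − a/2) + A'_s f_y (d − d') = 519 × (23.2 − 4.956) + 79.2 × (23.2 − 2.1) = 9468.6 + 1671.1 = 11139.7 kip·in = 11139.7/12 = 928.31 kip·ft.

M_n ≈ 928 kip·ft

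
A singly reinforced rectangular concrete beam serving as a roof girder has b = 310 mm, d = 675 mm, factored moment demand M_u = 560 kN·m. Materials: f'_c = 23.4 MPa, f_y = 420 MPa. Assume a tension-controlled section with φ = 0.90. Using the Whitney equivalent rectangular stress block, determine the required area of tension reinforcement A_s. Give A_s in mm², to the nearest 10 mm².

A_s ≈ 2510 mm²

M_n = M_u/φ = 560/0.90 = 622.222 kN·m.
With M_n = 0.85 f'_c a b (d − a/2), solve the quadratic for a:
a = d − √(d² − 2M_n/(0.85 f'_c b)) = 675 − √(675² − 2 × 622.222×10⁶/(0.85 × 23.4 × 310)) = 171.22 mm.
A_s = 0.85 f'_c a b / f_y = 0.85 × 23.4 × 171.22 × 310 / 420 = 2513.6 mm².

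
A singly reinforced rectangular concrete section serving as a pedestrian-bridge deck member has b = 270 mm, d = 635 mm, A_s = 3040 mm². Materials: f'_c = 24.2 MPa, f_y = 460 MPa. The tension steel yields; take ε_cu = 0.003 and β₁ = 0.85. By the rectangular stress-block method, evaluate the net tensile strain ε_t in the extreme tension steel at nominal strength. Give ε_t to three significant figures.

a = A_s f_y/(0.85 f'_c b) = 251.79 mm.
β₁ = 0.85, so c = a/β₁ = 251.79/0.85 = 296.22 mm.
From the linear strain diagram with ε_cu = 0.003: ε_t = 0.003 (d − c)/c = 0.003 × (635 − 296.22)/296.22 = 0.00343.
ε_t < 0.004 — the section is over-reinforced for flexure under ACI limits.

ε_t ≈ 0.00343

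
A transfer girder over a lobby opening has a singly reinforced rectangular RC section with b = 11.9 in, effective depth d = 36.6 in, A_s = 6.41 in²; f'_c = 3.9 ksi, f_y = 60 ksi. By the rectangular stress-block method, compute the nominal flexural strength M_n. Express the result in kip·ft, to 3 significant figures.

T = A_s f_y = 6.41 × 60 = 384.6 kips.
a = T/(0.85 f'_c b) = 384.6/(0.85 × 3.9 × 11.9) = 9.749 in.
M_n = T(d − a/2) = 384.6 × (36.6 − 4.8745) = 12201.6 kip·in = 12201.6/12 = 1016.80 kip·ft.

M_n ≈ 1020 kip·ft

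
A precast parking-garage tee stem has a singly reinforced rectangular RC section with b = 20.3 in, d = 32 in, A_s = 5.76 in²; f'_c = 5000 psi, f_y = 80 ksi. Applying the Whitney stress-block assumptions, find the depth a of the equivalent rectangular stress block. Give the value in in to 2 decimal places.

a ≈ 5.34 in

T = A_s f_y = 5.76 × 80 = 460.8 kips.
a = T/(0.85 f'_c b) = 460.8/(0.85 × 5 × 20.3) = 5.34 in.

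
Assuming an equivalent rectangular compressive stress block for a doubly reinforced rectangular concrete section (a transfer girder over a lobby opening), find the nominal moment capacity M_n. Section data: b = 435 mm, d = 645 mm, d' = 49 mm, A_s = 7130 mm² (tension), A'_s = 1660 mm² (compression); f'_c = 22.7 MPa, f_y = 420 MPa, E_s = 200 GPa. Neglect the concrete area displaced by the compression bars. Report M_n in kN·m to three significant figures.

Assume both tension and compression steel yield.
Net tension couple steel: A_s − A'_s = 5470 mm².
a = (A_s − A'_s) f_y / (0.85 f'_c b) = 2297400/(0.85 × 22.7 × 435) = 273.72 mm.
c = a/β₁ = 273.72/0.85 = 322.02 mm; ε'_s = 0.003(c − d')/c = 0.0025 ≥ f_y/E_s = 0.0021, so compression steel does yield.
M_n = (A_s − A'_s) f_y (d − a/2) + A'_s f_y (d − d') = [2297400 × (645 − 136.86) + 697200 × (645 − 49)] × 10⁻⁶ = 1167.40 + 415.53 = 1582.93 kN·m.

M_n ≈ 1580 kN·m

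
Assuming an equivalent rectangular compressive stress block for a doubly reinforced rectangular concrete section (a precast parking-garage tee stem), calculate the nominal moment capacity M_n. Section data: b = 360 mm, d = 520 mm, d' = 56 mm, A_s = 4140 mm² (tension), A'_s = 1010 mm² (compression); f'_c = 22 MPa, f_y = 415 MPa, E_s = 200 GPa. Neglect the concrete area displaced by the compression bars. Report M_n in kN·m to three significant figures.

M_n ≈ 745 kN·m

Assume both tension and compression steel yield.
Net tension couple steel: A_s − A'_s = 3130 mm².
a = (A_s − A'_s) f_y / (0.85 f'_c b) = 1298950/(0.85 × 22 × 360) = 192.95 mm.
c = a/β₁ = 192.95/0.85 = 227.00 mm; ε'_s = 0.003(c − d')/c = 0.0023 ≥ f_y/E_s = 0.0021, so compression steel does yield.
M_n = (A_s − A'_s) f_y (d − a/2) + A'_s f_y (d − d') = [1298950 × (520 − 96.475) + 419150 × (520 − 56)] × 10⁻⁶ = 550.14 + 194.49 = 744.63 kN·m.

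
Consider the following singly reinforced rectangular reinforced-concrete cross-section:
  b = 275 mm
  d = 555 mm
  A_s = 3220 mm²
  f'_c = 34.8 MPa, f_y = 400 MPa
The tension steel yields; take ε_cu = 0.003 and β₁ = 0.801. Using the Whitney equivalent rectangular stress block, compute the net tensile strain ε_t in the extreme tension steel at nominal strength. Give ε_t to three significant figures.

ε_t ≈ 0.00542

a = A_s f_y/(0.85 f'_c b) = 158.34 mm.
β₁ = 0.801, so c = a/β₁ = 158.34/0.801 = 197.68 mm.
From the linear strain diagram with ε_cu = 0.003: ε_t = 0.003 (d − c)/c = 0.003 × (555 − 197.68)/197.68 = 0.00542.
Since ε_t ≥ 0.005, the section is tension-controlled.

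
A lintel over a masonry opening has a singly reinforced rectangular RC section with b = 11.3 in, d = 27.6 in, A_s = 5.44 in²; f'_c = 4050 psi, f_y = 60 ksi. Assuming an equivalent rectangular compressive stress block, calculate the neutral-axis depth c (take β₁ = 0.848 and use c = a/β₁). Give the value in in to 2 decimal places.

c ≈ 9.89 in

T = A_s f_y = 5.44 × 60 = 326.4 kips.
a = T/(0.85 f'_c b) = 326.4/(0.85 × 4.05 × 11.3) = 8.3907 in.
With β₁ = 0.848, c = a/β₁ = 8.3907/0.848 = 9.89 in.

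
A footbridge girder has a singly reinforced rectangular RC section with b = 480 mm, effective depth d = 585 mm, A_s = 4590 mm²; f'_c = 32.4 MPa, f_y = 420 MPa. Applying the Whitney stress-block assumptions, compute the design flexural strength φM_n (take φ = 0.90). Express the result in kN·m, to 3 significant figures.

T = A_s f_y = 4590 × 420 = 1927800 N = 1927.8 kN.
From C = T: a = T/(0.85 f'_c b) = 1927800/(0.85 × 32.4 × 480) = 145.83 mm.
M_n = T(d − a/2) = 1927.8 kN × (585 − 72.915) mm = 987.20 kN·m.
φM_n = 0.90 × 987.20 = 888.48 kN·m.

φM_n ≈ 888 kN·m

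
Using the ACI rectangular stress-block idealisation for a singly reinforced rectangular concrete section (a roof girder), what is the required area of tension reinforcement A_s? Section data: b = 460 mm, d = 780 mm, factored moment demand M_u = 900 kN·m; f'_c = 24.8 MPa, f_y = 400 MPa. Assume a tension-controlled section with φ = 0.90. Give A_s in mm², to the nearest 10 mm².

M_n = M_u/φ = 900/0.90 = 1000 kN·m.
With M_n = 0.85 f'_c a b (d − a/2), solve the quadratic for a:
a = d − √(d² − 2M_n/(0.85 f'_c b)) = 780 − √(780² − 2 × 1000×10⁶/(0.85 × 24.8 × 460)) = 145.85 mm.
A_s = 0.85 f'_c a b / f_y = 0.85 × 24.8 × 145.85 × 460 / 400 = 3535.7 mm².

A_s ≈ 3540 mm²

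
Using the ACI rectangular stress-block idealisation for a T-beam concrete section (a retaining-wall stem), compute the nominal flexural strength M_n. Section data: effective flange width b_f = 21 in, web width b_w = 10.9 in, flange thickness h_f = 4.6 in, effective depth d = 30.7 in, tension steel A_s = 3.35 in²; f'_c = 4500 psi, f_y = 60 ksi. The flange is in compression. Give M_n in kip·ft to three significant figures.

M_n ≈ 493 kip·ft

Tension: T = A_s f_y = 3.35 × 60 = 201 kips.
Try a within the flange: a = T/(0.85 f'_c b_f) = 201/(0.85 × 4.5 × 21) = 2.502 in.
Since a = 2.502 ≤ h_f = 4.6 in, the stress block lies entirely in the flange; analyse as a rectangular beam of width b_f.
M_n = T(d − a/2) = 201 × (30.7 − 1.251) = 5919.2 kip·in.
M_n = 5919.2/12 = 493.27 kip·ft.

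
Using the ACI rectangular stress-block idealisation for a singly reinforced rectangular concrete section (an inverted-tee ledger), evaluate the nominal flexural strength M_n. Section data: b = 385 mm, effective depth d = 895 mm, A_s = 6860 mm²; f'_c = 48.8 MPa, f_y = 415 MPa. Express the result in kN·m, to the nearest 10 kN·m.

M_n ≈ 2290 kN·m

T = A_s f_y = 6860 × 415 = 2846900 N = 2846.9 kN.
From C = T: a = T/(0.85 f'_c b) = 2846900/(0.85 × 48.8 × 385) = 178.27 mm.
M_n = T(d − a/2) = 2846.9 kN × (895 − 89.135) mm = 2294.22 kN·m.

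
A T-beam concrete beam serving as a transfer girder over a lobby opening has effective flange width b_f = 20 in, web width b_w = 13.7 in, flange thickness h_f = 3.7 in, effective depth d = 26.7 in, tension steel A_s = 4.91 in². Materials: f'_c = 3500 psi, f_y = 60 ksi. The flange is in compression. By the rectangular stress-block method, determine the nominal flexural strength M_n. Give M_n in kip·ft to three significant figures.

Tension: T = A_s f_y = 4.91 × 60 = 294.6 kips.
Try a within the flange: a = T/(0.85 f'_c b_f) = 294.6/(0.85 × 3.5 × 20) = 4.951 in.
a = 4.951 > h_f = 3.7 in: the block extends into the web. Split into flange-overhang and web parts.
C_f = 0.85 f'_c (b_f − b_w) h_f = 0.85 × 3.5 × (20 − 13.7) × 3.7 = 69.3 kips.
Remaining web compression depth: a_w = (T − C_f)/(0.85 f'_c b_w) = (294.6 − 69.3)/(0.85 × 3.5 × 13.7) = 5.528 in.
M_n = C_f(d − h_f/2) + (T − C_f)(d − a_w/2) = 69.3 × (26.7 − 1.85) + 225.3 × (26.7 − 2.764) = 1722.1 + 5392.8 = 7114.9 kip·in.
M_n = 7114.9/12 = 592.91 kip·ft.

M_n ≈ 593 kip·ft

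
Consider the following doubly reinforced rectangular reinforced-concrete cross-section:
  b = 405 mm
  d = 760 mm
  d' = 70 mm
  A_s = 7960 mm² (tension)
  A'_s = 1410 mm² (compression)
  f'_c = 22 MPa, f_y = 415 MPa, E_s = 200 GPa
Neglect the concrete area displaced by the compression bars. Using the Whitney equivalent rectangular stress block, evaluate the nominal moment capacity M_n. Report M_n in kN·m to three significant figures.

M_n ≈ 1980 kN·m

Assume both tension and compression steel yield.
Net tension couple steel: A_s − A'_s = 6550 mm².
a = (A_s − A'_s) f_y / (0.85 f'_c b) = 2718250/(0.85 × 22 × 405) = 358.92 mm.
c = a/β₁ = 358.92/0.85 = 422.26 mm; ε'_s = 0.003(c − d')/c = 0.0025 ≥ f_y/E_s = 0.0021, so compression steel does yield.
M_n = (A_s − A'_s) f_y (d − a/2) + A'_s f_y (d − d') = [2718250 × (760 − 179.46) + 585150 × (760 − 70)] × 10⁻⁶ = 1578.05 + 403.75 = 1981.80 kN·m.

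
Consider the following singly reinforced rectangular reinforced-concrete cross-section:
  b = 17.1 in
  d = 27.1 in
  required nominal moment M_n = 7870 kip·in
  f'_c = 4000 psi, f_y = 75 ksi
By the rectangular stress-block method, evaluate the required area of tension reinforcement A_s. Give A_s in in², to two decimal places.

From M_n = 0.85 f'_c a b (d − a/2):
a = d − √(d² − 2M_n/(0.85 f'_c b)) = 27.1 − √(27.1² − 2 × 7870/(0.85 × 4 × 17.1)) = 5.567 in.
A_s = 0.85 f'_c a b / f_y = 0.85 × 4 × 5.567 × 17.1 / 75 = 4.316 in².

A_s ≈ 4.32 in²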